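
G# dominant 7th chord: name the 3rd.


Working:
Dominant 7th chord = root + major 3rd + perfect 5th + minor 7th
Seventh chords stack in thirds, so the letter names are G-B-D-F
Root: G#
Major 3rd above G#: B#
Perfect 5th above G#: D#
Minor 7th above G#: F#
The 3rd = B#


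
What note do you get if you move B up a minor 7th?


Step by step:
minor 7th: 7 letter names, 10 semitones
Letter: B + 6 → A
Pitch: B + 10 semitones, spelled as an A → A
= A


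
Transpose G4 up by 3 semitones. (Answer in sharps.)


Let's work it out.
G4: chromatic position 7 in octave 4 → absolute = 4×12 + 7 = 55
Transpose up 3: 55 + 3 = 58
58 = 4×12 + 10 → A# in octave 4
Result = A#4


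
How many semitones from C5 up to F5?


Absolute semitone position = octave×12 + chromatic position
C5: 5×12 + 0 = 60
F5: 5×12 + 5 = 65
Difference = 65 - 60 = 5
= 5 semitones


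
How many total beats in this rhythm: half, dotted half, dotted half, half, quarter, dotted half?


Beat values:
  half = 2 beats
  dotted half = 3 beats
  dotted half = 3 beats
  half = 2 beats
  quarter = 1 beat
  dotted half = 3 beats
Sum = 2 + 3 + 3 + 2 + 1 + 3
= 14 beats


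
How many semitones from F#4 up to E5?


Step by step:
Absolute semitone position = octave×12 + chromatic position
F#4: 4×12 + 6 = 54
E5: 5×12 + 4 = 64
Difference = 64 - 54 = 10
= 10 semitones


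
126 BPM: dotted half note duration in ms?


One quarter-note beat = 60000 / BPM = 60000 / 126 ms
Dotted half note = 3 × quarter note
Duration = 3 × 60000 / 126 = 180000 / 126
= 1428.6 ms


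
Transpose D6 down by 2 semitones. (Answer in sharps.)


D6: chromatic position 2 in octave 6 → absolute = 6×12 + 2 = 74
Transpose down 2: 74 - 2 = 72
72 = 6×12 + 0 → C in octave 6
Result = C6


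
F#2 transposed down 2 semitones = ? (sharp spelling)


Working:
F#2: chromatic position 6 in octave 2 → absolute = 2×12 + 6 = 30
Transpose down 2: 30 - 2 = 28
28 = 2×12 + 4 → E in octave 2
Result = E2


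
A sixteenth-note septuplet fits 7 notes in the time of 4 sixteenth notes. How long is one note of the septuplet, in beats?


Septuplet: 7 notes occupy the space of 4 sixteenth notes
Space = 4 × 1/4 = 1 beat
Each septuplet note = 1 / 7 = 1/7 beats
= 1/7 beats


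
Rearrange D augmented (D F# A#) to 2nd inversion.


Working:
Root position: D F# A#
2nd inversion: move root and 3rd up an octave
Bass note: A#
Notes (bottom to top) = A# D F#


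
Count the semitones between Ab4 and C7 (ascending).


Working:
Absolute semitone position = octave×12 + chromatic position
Ab4: 4×12 + 8 = 56
C7: 7×12 + 0 = 84
Difference = 84 - 56 = 28
= 28 semitones


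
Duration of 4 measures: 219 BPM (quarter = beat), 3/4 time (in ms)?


Working:
Quarter-note beat duration = 60000 / 219 ms
Beats per measure (3/4) = 3
One measure = 3 × 60000 / 219 = 180000 / 219 ms
4 measures = 4 × 180000 / 219 = 720000 / 219
= 3287.7 ms


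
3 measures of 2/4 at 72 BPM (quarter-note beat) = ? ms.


Reasoning:
Quarter-note beat duration = 60000 / 72 ms
Beats per measure (2/4) = 2
One measure = 2 × 60000 / 72 = 120000 / 72 ms
3 measures = 3 × 120000 / 72 = 360000 / 72
= 5000.0 ms


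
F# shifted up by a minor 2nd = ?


Reasoning:
minor 2nd: 2 letter names, 1 semitones
Letter: F + 1 → G
Pitch: F# + 1 semitones, spelled as a G → G
= G


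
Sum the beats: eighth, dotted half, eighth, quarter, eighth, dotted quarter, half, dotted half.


Reasoning:
Beat values:
  eighth = 0.5 beats
  dotted half = 3 beats
  eighth = 0.5 beats
  quarter = 1 beat
  eighth = 0.5 beats
  dotted quarter = 1.5 beats
  half = 2 beats
  dotted half = 3 beats
Sum = 0.5 + 3 + 0.5 + 1 + 0.5 + 1.5 + 2 + 3
= 12 beats


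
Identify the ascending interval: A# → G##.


Reasoning:
Letter names: A → G spans 7 letter names → a 7th
Semitones: A# → G## = 11 half-steps
A 7th of 11 semitones is a major 7th
= major 7th


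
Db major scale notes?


Major scale pattern: W-W-H-W-W-W-H (2-2-1-2-2-2-1 semitones)
Starting from Db:
  Db + 2 semitones → Eb
  Eb + 2 semitones → F
  F + 1 semitone → Gb
  Gb + 2 semitones → Ab
  Ab + 2 semitones → Bb
  Bb + 2 semitones → C
  C + 1 semitone → Db
Scale = Db Eb F Gb Ab Bb C


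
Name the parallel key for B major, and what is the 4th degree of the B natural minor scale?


Parallel keys share the same tonic but differ in mode
B major → parallel is B minor
B natural minor scale: B C# D E F# G A
= B minor; 4th degree = E


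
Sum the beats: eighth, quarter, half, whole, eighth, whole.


Beat values:
  eighth = 0.5 beats
  quarter = 1 beat
  half = 2 beats
  whole = 4 beats
  eighth = 0.5 beats
  whole = 4 beats
Sum = 0.5 + 1 + 2 + 4 + 0.5 + 4
= 12 beats


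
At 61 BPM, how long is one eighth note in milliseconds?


Step by step:
One quarter-note beat = 60000 / BPM = 60000 / 61 ms
Eighth note = 1/2 × quarter note
Duration = 1/2 × 60000 / 61 = 30000 / 61
= 491.8 ms


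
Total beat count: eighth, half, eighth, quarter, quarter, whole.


Step by step:
Beat values:
  eighth = 0.5 beats
  half = 2 beats
  eighth = 0.5 beats
  quarter = 1 beat
  quarter = 1 beat
  whole = 4 beats
Sum = 0.5 + 2 + 0.5 + 1 + 1 + 4
= 9 beats


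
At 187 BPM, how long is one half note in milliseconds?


Reasoning:
One quarter-note beat = 60000 / BPM = 60000 / 187 ms
Half note = 2 × quarter note
Duration = 2 × 60000 / 187 = 120000 / 187
= 641.7 ms


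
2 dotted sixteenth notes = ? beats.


Reasoning:
Base sixteenth note = 1/4 beats
Dot 1 adds half the previous value: +1/8
One dotted sixteenth = 1/4 + 1/8 = 3/8
2 of them = 2 × 3/8 = 3/4
= 3/4 beats


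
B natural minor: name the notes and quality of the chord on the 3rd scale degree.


B natural minor scale: B C# D E F# G A
Diatonic triad on degree 3 stacks scale notes 3, 5, 7: D F# A
D→F# = 4 semitones; D→A = 7 semitones → major triad
= D F# A (major)


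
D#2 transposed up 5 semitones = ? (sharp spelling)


D#2: chromatic position 3 in octave 2 → absolute = 2×12 + 3 = 27
Transpose up 5: 27 + 5 = 32
32 = 2×12 + 8 → G# in octave 2
Result = G#2


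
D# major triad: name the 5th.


Solution.
Major triad = root + major 3rd (4 semitones) + perfect 5th (7 semitones)
A triad on D# stacks thirds, so the chord tones use letter names D-F-A
Root: D#
Major 3rd above D#: F##
Perfect 5th above D#: A#
The 5th = A#


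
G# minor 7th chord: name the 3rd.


Reasoning:
Minor 7th chord = root + minor 3rd + perfect 5th + minor 7th
Seventh chords stack in thirds, so the letter names are G-B-D-F
Root: G#
Minor 3rd above G#: B
Perfect 5th above G#: D#
Minor 7th above G#: F#
The 3rd = B


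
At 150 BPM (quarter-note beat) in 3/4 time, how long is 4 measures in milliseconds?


Solution.
Quarter-note beat duration = 60000 / 150 ms
Beats per measure (3/4) = 3
One measure = 3 × 60000 / 150 = 180000 / 150 ms
4 measures = 4 × 180000 / 150 = 720000 / 150
= 4800.0 ms


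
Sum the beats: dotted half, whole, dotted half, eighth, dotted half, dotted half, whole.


Let's work it out.
Beat values:
  dotted half = 3 beats
  whole = 4 beats
  dotted half = 3 beats
  eighth = 0.5 beats
  dotted half = 3 beats
  dotted half = 3 beats
  whole = 4 beats
Sum = 3 + 4 + 3 + 0.5 + 3 + 3 + 4
= 20.5 beats


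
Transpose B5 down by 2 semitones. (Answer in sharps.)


Working:
B5: chromatic position 11 in octave 5 → absolute = 5×12 + 11 = 71
Transpose down 2: 71 - 2 = 69
69 = 5×12 + 9 → A in octave 5
Result = A5


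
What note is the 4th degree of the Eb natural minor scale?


Working:
Natural minor scale pattern: W-H-W-W-H-W-W (2-1-2-2-1-2-2 semitones)
Starting from Eb:
  Eb + 2 semitones → F
  F + 1 semitone → Gb
  Gb + 2 semitones → Ab
  Ab + 2 semitones → Bb
  Bb + 1 semitone → Cb
  Cb + 2 semitones → Db
  Db + 2 semitones → Eb
Scale: Eb F Gb Ab Bb Cb Db
Degree 4 = Ab


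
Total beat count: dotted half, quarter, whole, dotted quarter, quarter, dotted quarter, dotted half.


Reasoning:
Beat values:
  dotted half = 3 beats
  quarter = 1 beat
  whole = 4 beats
  dotted quarter = 1.5 beats
  quarter = 1 beat
  dotted quarter = 1.5 beats
  dotted half = 3 beats
Sum = 3 + 1 + 4 + 1.5 + 1 + 1.5 + 3
= 15 beats


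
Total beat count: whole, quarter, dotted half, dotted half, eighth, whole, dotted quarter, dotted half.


Let's work it out.
Beat values:
  whole = 4 beats
  quarter = 1 beat
  dotted half = 3 beats
  dotted half = 3 beats
  eighth = 0.5 beats
  whole = 4 beats
  dotted quarter = 1.5 beats
  dotted half = 3 beats
Sum = 4 + 1 + 3 + 3 + 0.5 + 4 + 1.5 + 3
= 20 beats


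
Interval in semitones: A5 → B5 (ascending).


Step by step:
Absolute semitone position = octave×12 + chromatic position
A5: 5×12 + 9 = 69
B5: 5×12 + 11 = 71
Difference = 71 - 69 = 2
= 2 semitones


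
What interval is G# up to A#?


Working:
Letter names: G → A spans 2 letter names → a 2nd
Semitones: G# → A# = 2 half-steps
A 2nd of 2 semitones is a major 2nd
= major 2nd


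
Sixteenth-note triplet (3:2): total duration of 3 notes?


Let's work it out.
Triplet: 3 notes occupy the space of 2 sixteenth notes
Space = 2 × 1/4 = 1/2 beats
Each triplet note = 1/2 / 3 = 1/6 beats
3 notes = 3 × 1/6 = 1/2
= 1/2 beats


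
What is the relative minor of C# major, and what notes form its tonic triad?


Reasoning:
The relative minor shares the major's key signature and starts on its 6th degree
6th degree = a major 6th above the tonic; a major 6th above C# is A#
→ relative minor of C# major is A# minor
Tonic triad of A# minor = root + minor 3rd + perfect 5th = A# C# E#
= A# minor; triad = A# C# E#


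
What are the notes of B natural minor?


Let's work it out.
Natural minor scale pattern: W-H-W-W-H-W-W (2-1-2-2-1-2-2 semitones)
Starting from B:
  B + 2 semitones → C#
  C# + 1 semitone → D
  D + 2 semitones → E
  E + 2 semitones → F#
  F# + 1 semitone → G
  G + 2 semitones → A
  A + 2 semitones → B
Scale = B C# D E F# G A


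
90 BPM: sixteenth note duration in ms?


One quarter-note beat = 60000 / BPM = 60000 / 90 ms
Sixteenth note = 1/4 × quarter note
Duration = 1/4 × 60000 / 90 = 15000 / 90
= 166.7 ms


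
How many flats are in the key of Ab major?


Flat major keys: C(0), F(1), Bb(2), Eb(3), Ab(4), Db(5), Gb(6), Cb(7)
Ab major has 4 flats
Order of flats: Bb Eb Ab Db Gb Cb Fb → first 4: Bb, Eb, Ab, Db
= 4 flats


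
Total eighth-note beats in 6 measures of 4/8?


Time signature 4/8: the bottom number 8 means the eighth note gets one count
The top number 4 means 4 eighth-note beats per measure
Total = 4 × 6 measures
= 24 eighth-note beats


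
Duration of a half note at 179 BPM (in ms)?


Let's work it out.
One quarter-note beat = 60000 / BPM = 60000 / 179 ms
Half note = 2 × quarter note
Duration = 2 × 60000 / 179 = 120000 / 179
= 670.4 ms


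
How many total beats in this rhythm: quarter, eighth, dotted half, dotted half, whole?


Reasoning:
Beat values:
  quarter = 1 beat
  eighth = 0.5 beats
  dotted half = 3 beats
  dotted half = 3 beats
  whole = 4 beats
Sum = 1 + 0.5 + 3 + 3 + 4
= 11.5 beats


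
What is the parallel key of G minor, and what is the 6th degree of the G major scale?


Reasoning:
Parallel keys share the same tonic but differ in mode
G minor → parallel is G major
G major scale: G A B C D E F#
= G major; 6th degree = E


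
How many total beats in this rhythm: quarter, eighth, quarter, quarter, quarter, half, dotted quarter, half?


Beat values:
  quarter = 1 beat
  eighth = 0.5 beats
  quarter = 1 beat
  quarter = 1 beat
  quarter = 1 beat
  half = 2 beats
  dotted quarter = 1.5 beats
  half = 2 beats
Sum = 1 + 0.5 + 1 + 1 + 1 + 2 + 1.5 + 2
= 10 beats


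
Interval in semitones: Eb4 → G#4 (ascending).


Absolute semitone position = octave×12 + chromatic position
Eb4: 4×12 + 3 = 51
G#4: 4×12 + 8 = 56
Difference = 56 - 51 = 5
= 5 semitones


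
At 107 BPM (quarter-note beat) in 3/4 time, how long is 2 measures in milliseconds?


Working:
Quarter-note beat duration = 60000 / 107 ms
Beats per measure (3/4) = 3
One measure = 3 × 60000 / 107 = 180000 / 107 ms
2 measures = 2 × 180000 / 107 = 360000 / 107
= 3364.5 ms


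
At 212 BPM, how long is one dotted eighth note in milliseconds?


One quarter-note beat = 60000 / BPM = 60000 / 212 ms
Dotted eighth note = 3/4 × quarter note
Duration = 3/4 × 60000 / 212 = 45000 / 212
= 212.3 ms


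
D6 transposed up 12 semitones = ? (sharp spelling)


Solution.
D6: chromatic position 2 in octave 6 → absolute = 6×12 + 2 = 74
Transpose up 12: 74 + 12 = 86
86 = 7×12 + 2 → D in octave 7
Result = D7


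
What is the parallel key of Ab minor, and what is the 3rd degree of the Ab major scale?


Reasoning:
Parallel keys share the same tonic but differ in mode
Ab minor → parallel is Ab major
Ab major scale: Ab Bb C Db Eb F G
= Ab major; 3rd degree = C


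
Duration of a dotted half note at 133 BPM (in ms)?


Solution.
One quarter-note beat = 60000 / BPM = 60000 / 133 ms
Dotted half note = 3 × quarter note
Duration = 3 × 60000 / 133 = 180000 / 133
= 1353.4 ms


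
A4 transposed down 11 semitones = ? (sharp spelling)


Working:
A4: chromatic position 9 in octave 4 → absolute = 4×12 + 9 = 57
Transpose down 11: 57 - 11 = 46
46 = 3×12 + 10 → A# in octave 3
Result = A#3


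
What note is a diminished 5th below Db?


Working:
A 5th spans 5 letter names, so from D we land on G
A diminished 5th = 6 semitones below Db
Spell G at that pitch: G
= G


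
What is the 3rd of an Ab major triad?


Major triad = root + major 3rd (4 semitones) + perfect 5th (7 semitones)
A triad on Ab stacks thirds, so the chord tones use letter names A-C-E
Root: Ab
Major 3rd above Ab: C
Perfect 5th above Ab: Eb
The 3rd = C


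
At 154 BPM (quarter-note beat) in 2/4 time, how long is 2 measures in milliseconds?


Quarter-note beat duration = 60000 / 154 ms
Beats per measure (2/4) = 2
One measure = 2 × 60000 / 154 = 120000 / 154 ms
2 measures = 2 × 120000 / 154 = 240000 / 154
= 1558.4 ms


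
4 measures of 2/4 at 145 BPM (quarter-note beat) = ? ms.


Quarter-note beat duration = 60000 / 145 ms
Beats per measure (2/4) = 2
One measure = 2 × 60000 / 145 = 120000 / 145 ms
4 measures = 4 × 120000 / 145 = 480000 / 145
= 3310.3 ms


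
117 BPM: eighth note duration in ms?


One quarter-note beat = 60000 / BPM = 60000 / 117 ms
Eighth note = 1/2 × quarter note
Duration = 1/2 × 60000 / 117 = 30000 / 117
= 256.4 ms


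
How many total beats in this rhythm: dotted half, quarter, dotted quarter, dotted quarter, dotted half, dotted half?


Let's work it out.
Beat values:
  dotted half = 3 beats
  quarter = 1 beat
  dotted quarter = 1.5 beats
  dotted quarter = 1.5 beats
  dotted half = 3 beats
  dotted half = 3 beats
Sum = 3 + 1 + 1.5 + 1.5 + 3 + 3
= 13 beats


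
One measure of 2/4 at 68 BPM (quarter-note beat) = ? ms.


Solution.
Quarter-note beat duration = 60000 / 68 ms
Beats per measure (2/4) = 2
One measure = 2 × 60000 / 68 = 120000 / 68 ms
= 1764.7 ms


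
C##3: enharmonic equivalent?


Working:
Enharmonic notes sound the same pitch but are spelled with different letter names
C## and D name the same pitch class
= D3


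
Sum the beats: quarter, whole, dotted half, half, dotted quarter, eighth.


Working:
Beat values:
  quarter = 1 beat
  whole = 4 beats
  dotted half = 3 beats
  half = 2 beats
  dotted quarter = 1.5 beats
  eighth = 0.5 beats
Sum = 1 + 4 + 3 + 2 + 1.5 + 0.5
= 12 beats


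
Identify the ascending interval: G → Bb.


Letter names: G → B spans 3 letter names → a 3rd
Semitones: G → Bb = 3 half-steps
A 3rd of 3 semitones is a minor 3rd
= minor 3rd


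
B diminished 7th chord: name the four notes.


Diminished 7th chord = root + minor 3rd + diminished 5th + diminished 7th
Seventh chords stack in thirds, so the letter names are B-D-F-A
Root: B
Minor 3rd above B: D
Diminished 5th above B: F
Diminished 7th above B: Ab
Chord = B D F Ab


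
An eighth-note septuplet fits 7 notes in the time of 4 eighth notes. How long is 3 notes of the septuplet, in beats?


Working:
Septuplet: 7 notes occupy the space of 4 eighth notes
Space = 4 × 1/2 = 2 beats
Each septuplet note = 2 / 7 = 2/7 beats
3 notes = 3 × 2/7 = 6/7
= 6/7 beats


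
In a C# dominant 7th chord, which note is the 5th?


Let's work it out.
Dominant 7th chord = root + major 3rd + perfect 5th + minor 7th
Seventh chords stack in thirds, so the letter names are C-E-G-B
Root: C#
Major 3rd above C#: E#
Perfect 5th above C#: G#
Minor 7th above C#: B
The 5th = G#


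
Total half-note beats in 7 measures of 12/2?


Step by step:
Time signature 12/2: the bottom number 2 means the half note gets one count
The top number 12 means 12 half-note beats per measure
Total = 12 × 7 measures
= 84 half-note beats


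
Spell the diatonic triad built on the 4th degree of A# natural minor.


A# natural minor scale: A# B# C# D# E# F# G#
Diatonic triad on degree 4 stacks scale notes 4, 6, 1: D# F# A#
D#→F# = 3 semitones; D#→A# = 7 semitones → minor triad
= D# F# A# (minor)


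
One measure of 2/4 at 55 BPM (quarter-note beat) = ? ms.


Step by step:
Quarter-note beat duration = 60000 / 55 ms
Beats per measure (2/4) = 2
One measure = 2 × 60000 / 55 = 120000 / 55 ms
= 2181.8 ms


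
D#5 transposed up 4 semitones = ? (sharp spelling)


Let's work it out.
D#5: chromatic position 3 in octave 5 → absolute = 5×12 + 3 = 63
Transpose up 4: 63 + 4 = 67
67 = 5×12 + 7 → G in octave 5
Result = G5


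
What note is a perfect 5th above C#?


A 5th spans 5 letter names, so from C we land on G
A perfect 5th = 7 semitones above C#
Spell G at that pitch: G#
= G#


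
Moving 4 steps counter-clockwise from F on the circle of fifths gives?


Step by step:
Each counter-clockwise step moves down a perfect 5th (= up a perfect 4th)
From F: F → Bb → Eb → Ab → Db
= Db


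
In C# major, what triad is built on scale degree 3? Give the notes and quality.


C# major scale: C# D# E# F# G# A# B#
Diatonic triad on degree 3 stacks scale notes 3, 5, 7: E# G# B#
E#→G# = 3 semitones; E#→B# = 7 semitones → minor triad
= E# G# B# (minor)


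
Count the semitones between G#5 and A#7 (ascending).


Absolute semitone position = octave×12 + chromatic position
G#5: 5×12 + 8 = 68
A#7: 7×12 + 10 = 94
Difference = 94 - 68 = 26
= 26 semitones


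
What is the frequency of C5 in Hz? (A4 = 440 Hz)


f = 440 × 2^(n/12) where n = semitones from A4
C5: 3 semitones from A4
f = 440 × 2^(3/12)
f = 523.25 Hz


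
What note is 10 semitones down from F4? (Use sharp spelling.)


Reasoning:
F4: chromatic position 5 in octave 4 → absolute = 4×12 + 5 = 53
Transpose down 10: 53 - 10 = 43
43 = 3×12 + 7 → G in octave 3
Result = G3


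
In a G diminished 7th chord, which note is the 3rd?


Step by step:
Diminished 7th chord = root + minor 3rd + diminished 5th + diminished 7th
Seventh chords stack in thirds, so the letter names are G-B-D-F
Root: G
Minor 3rd above G: Bb
Diminished 5th above G: Db
Diminished 7th above G: Fb
The 3rd = Bb


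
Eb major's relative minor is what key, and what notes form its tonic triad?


Working:
The relative minor shares the major's key signature and starts on its 6th degree
6th degree = a major 6th above the tonic; a major 6th above Eb is C
→ relative minor of Eb major is C minor
Tonic triad of C minor = root + minor 3rd + perfect 5th = C Eb G
= C minor; triad = C Eb G


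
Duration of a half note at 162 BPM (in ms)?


One quarter-note beat = 60000 / BPM = 60000 / 162 ms
Half note = 2 × quarter note
Duration = 2 × 60000 / 162 = 120000 / 162
= 740.7 ms


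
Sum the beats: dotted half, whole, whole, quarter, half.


Beat values:
  dotted half = 3 beats
  whole = 4 beats
  whole = 4 beats
  quarter = 1 beat
  half = 2 beats
Sum = 3 + 4 + 4 + 1 + 2
= 14 beats


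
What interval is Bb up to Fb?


Working:
Letter names: B → F spans 5 letter names → a 5th
Semitones: Bb → Fb = 6 half-steps
A 5th of 6 semitones is a diminished 5th
= diminished 5th


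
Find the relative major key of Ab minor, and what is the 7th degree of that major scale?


Solution.
The relative major shares the key signature and is a minor 3rd above the minor tonic
A minor 3rd above Ab is Cb
→ relative major of Ab minor is Cb major
Cb major scale: Cb Db Eb Fb Gb Ab Bb
= Cb major; 7th degree = Bb


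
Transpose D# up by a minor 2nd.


Reasoning:
minor 2nd: 2 letter names, 1 semitones
Letter: D + 1 → E
Pitch: D# + 1 semitones, spelled as an E → E
= E


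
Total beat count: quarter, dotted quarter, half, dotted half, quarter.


Reasoning:
Beat values:
  quarter = 1 beat
  dotted quarter = 1.5 beats
  half = 2 beats
  dotted half = 3 beats
  quarter = 1 beat
Sum = 1 + 1.5 + 2 + 3 + 1
= 8.5 beats


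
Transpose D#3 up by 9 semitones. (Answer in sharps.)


Working:
D#3: chromatic position 3 in octave 3 → absolute = 3×12 + 3 = 39
Transpose up 9: 39 + 9 = 48
48 = 4×12 + 0 → C in octave 4
Result = C4


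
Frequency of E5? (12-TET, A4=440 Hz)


Reasoning:
f = 440 × 2^(n/12) where n = semitones from A4
E5: 7 semitones from A4
f = 440 × 2^(7/12)
f = 659.26 Hz


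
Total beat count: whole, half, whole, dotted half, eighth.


Let's work it out.
Beat values:
  whole = 4 beats
  half = 2 beats
  whole = 4 beats
  dotted half = 3 beats
  eighth = 0.5 beats
Sum = 4 + 2 + 4 + 3 + 0.5
= 13.5 beats


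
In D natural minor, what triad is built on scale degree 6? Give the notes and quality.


D natural minor scale: D E F G A Bb C
Diatonic triad on degree 6 stacks scale notes 6, 1, 3: Bb D F
Bb→D = 4 semitones; Bb→F = 7 semitones → major triad
= Bb D F (major)


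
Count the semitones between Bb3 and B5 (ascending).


Absolute semitone position = octave×12 + chromatic position
Bb3: 3×12 + 10 = 46
B5: 5×12 + 11 = 71
Difference = 71 - 46 = 25
= 25 semitones


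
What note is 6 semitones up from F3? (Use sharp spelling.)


Reasoning:
F3: chromatic position 5 in octave 3 → absolute = 3×12 + 5 = 41
Transpose up 6: 41 + 6 = 47
47 = 3×12 + 11 → B in octave 3
Result = B3


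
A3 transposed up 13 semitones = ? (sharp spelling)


A3: chromatic position 9 in octave 3 → absolute = 3×12 + 9 = 45
Transpose up 13: 45 + 13 = 58
58 = 4×12 + 10 → A# in octave 4
Result = A#4


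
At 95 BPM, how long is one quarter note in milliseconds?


Reasoning:
One quarter-note beat = 60000 / BPM = 60000 / 95 ms
Duration = 60000 / 95
= 631.6 ms


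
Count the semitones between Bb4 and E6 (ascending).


Reasoning:
Absolute semitone position = octave×12 + chromatic position
Bb4: 4×12 + 10 = 58
E6: 6×12 + 4 = 76
Difference = 76 - 58 = 18
= 18 semitones


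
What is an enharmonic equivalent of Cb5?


Enharmonic notes sound the same pitch but are spelled with different letter names
Cb and B name the same pitch class
Octave numbers change at C, so Cb5 = B4
= B4


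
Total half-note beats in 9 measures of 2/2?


Time signature 2/2: the bottom number 2 means the half note gets one count
The top number 2 means 2 half-note beats per measure
Total = 2 × 9 measures
= 18 half-note beats


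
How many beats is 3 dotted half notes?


Reasoning:
Base half note = 2 beats
Dot 1 adds half the previous value: +1
One dotted half = 2 + 1 = 3
3 of them = 3 × 3 = 9
= 9 beats


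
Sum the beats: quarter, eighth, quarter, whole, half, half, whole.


Solution.
Beat values:
  quarter = 1 beat
  eighth = 0.5 beats
  quarter = 1 beat
  whole = 4 beats
  half = 2 beats
  half = 2 beats
  whole = 4 beats
Sum = 1 + 0.5 + 1 + 4 + 2 + 2 + 4
= 14.5 beats


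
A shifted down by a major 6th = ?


Solution.
major 6th: 6 letter names, 9 semitones
Letter: A - 5 → C
Pitch: A - 9 semitones, spelled as a C → C
= C


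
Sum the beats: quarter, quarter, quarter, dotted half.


Let's work it out.
Beat values:
  quarter = 1 beat
  quarter = 1 beat
  quarter = 1 beat
  dotted half = 3 beats
Sum = 1 + 1 + 1 + 3
= 6 beats


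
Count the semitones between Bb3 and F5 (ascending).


Step by step:
Absolute semitone position = octave×12 + chromatic position
Bb3: 3×12 + 10 = 46
F5: 5×12 + 5 = 65
Difference = 65 - 46 = 19
= 19 semitones


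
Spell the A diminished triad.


Reasoning:
Diminished triad = root + minor 3rd (3 semitones) + diminished 5th (6 semitones)
A triad on A stacks thirds, so the chord tones use letter names A-C-E
Root: A
Minor 3rd above A: C
Diminished 5th above A: Eb
Chord = A C Eb


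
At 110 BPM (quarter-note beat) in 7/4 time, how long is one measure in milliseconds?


Working:
Quarter-note beat duration = 60000 / 110 ms
Beats per measure (7/4) = 7
One measure = 7 × 60000 / 110 = 420000 / 110 ms
= 3818.2 ms


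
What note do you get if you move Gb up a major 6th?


major 6th: 6 letter names, 9 semitones
Letter: G + 5 → E
Pitch: Gb + 9 semitones, spelled as an E → Eb
= Eb


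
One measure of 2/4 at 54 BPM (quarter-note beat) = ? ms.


Solution.
Quarter-note beat duration = 60000 / 54 ms
Beats per measure (2/4) = 2
One measure = 2 × 60000 / 54 = 120000 / 54 ms
= 2222.2 ms


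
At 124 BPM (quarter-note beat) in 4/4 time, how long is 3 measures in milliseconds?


Quarter-note beat duration = 60000 / 124 ms
Beats per measure (4/4) = 4
One measure = 4 × 60000 / 124 = 240000 / 124 ms
3 measures = 3 × 240000 / 124 = 720000 / 124
= 5806.5 ms


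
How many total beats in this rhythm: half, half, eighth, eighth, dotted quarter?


Working:
Beat values:
  half = 2 beats
  half = 2 beats
  eighth = 0.5 beats
  eighth = 0.5 beats
  dotted quarter = 1.5 beats
Sum = 2 + 2 + 0.5 + 0.5 + 1.5
= 6.5 beats


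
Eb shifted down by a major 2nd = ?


Reasoning:
major 2nd: 2 letter names, 2 semitones
Letter: E - 1 → D
Pitch: Eb - 2 semitones, spelled as a D → Db
= Db


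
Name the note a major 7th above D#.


Working:
A 7th spans 7 letter names, so from D we land on C
A major 7th = 11 semitones above D#
Spell C at that pitch: C##
= C##


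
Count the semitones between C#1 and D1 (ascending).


Let's work it out.
Absolute semitone position = octave×12 + chromatic position
C#1: 1×12 + 1 = 13
D1: 1×12 + 2 = 14
Difference = 14 - 13 = 1
= 1 semitone


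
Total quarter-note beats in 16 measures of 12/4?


Time signature 12/4: the bottom number 4 means the quarter note gets one count
The top number 12 means 12 quarter-note beats per measure
Total = 12 × 16 measures
= 192 quarter-note beats


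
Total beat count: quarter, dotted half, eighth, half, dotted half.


Step by step:
Beat values:
  quarter = 1 beat
  dotted half = 3 beats
  eighth = 0.5 beats
  half = 2 beats
  dotted half = 3 beats
Sum = 1 + 3 + 0.5 + 2 + 3
= 9.5 beats


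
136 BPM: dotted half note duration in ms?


Let's work it out.
One quarter-note beat = 60000 / BPM = 60000 / 136 ms
Dotted half note = 3 × quarter note
Duration = 3 × 60000 / 136 = 180000 / 136
= 1323.5 ms


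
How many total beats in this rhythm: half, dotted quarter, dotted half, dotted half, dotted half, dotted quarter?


Solution.
Beat values:
  half = 2 beats
  dotted quarter = 1.5 beats
  dotted half = 3 beats
  dotted half = 3 beats
  dotted half = 3 beats
  dotted quarter = 1.5 beats
Sum = 2 + 1.5 + 3 + 3 + 3 + 1.5
= 14 beats


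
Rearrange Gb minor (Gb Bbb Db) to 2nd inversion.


Reasoning:
Root position: Gb Bbb Db
2nd inversion: move root and 3rd up an octave
Bass note: Db
Notes (bottom to top) = Db Gb Bbb


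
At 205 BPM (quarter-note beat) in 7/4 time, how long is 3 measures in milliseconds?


Reasoning:
Quarter-note beat duration = 60000 / 205 ms
Beats per measure (7/4) = 7
One measure = 7 × 60000 / 205 = 420000 / 205 ms
3 measures = 3 × 420000 / 205 = 1260000 / 205
= 6146.3 ms


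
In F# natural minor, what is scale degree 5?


Reasoning:
Natural minor scale pattern: W-H-W-W-H-W-W (2-1-2-2-1-2-2 semitones)
Starting from F#:
  F# + 2 semitones → G#
  G# + 1 semitone → A
  A + 2 semitones → B
  B + 2 semitones → C#
  C# + 1 semitone → D
  D + 2 semitones → E
  E + 2 semitones → F#
Scale: F# G# A B C# D E
Degree 5 = C#


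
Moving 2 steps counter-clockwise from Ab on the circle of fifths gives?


Step by step:
Each counter-clockwise step moves down a perfect 5th (= up a perfect 4th)
From Ab: Ab → Db → F#/Gb
= F#/Gb


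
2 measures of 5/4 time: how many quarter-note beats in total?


Step by step:
Time signature 5/4: the bottom number 4 means the quarter note gets one count
The top number 5 means 5 quarter-note beats per measure
Total = 5 × 2 measures
= 10 quarter-note beats


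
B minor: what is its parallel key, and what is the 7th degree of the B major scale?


Step by step:
Parallel keys share the same tonic but differ in mode
B minor → parallel is B major
B major scale: B C# D# E F# G# A#
= B major; 7th degree = A#


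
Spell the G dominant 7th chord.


Let's work it out.
Dominant 7th chord = root + major 3rd + perfect 5th + minor 7th
Seventh chords stack in thirds, so the letter names are G-B-D-F
Root: G
Major 3rd above G: B
Perfect 5th above G: D
Minor 7th above G: F
Chord = G B D F


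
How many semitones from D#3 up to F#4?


Reasoning:
Absolute semitone position = octave×12 + chromatic position
D#3: 3×12 + 3 = 39
F#4: 4×12 + 6 = 54
Difference = 54 - 39 = 15
= 15 semitones


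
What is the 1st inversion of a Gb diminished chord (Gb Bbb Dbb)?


Working:
Root position: Gb Bbb Dbb
1st inversion: move root up an octave
Bass note: Bbb
Notes (bottom to top) = Bbb Dbb Gb


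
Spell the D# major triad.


Major triad = root + major 3rd (4 semitones) + perfect 5th (7 semitones)
A triad on D# stacks thirds, so the chord tones use letter names D-F-A
Root: D#
Major 3rd above D#: F##
Perfect 5th above D#: A#
Chord = D# F## A#


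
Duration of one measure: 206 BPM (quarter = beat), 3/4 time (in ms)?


Working:
Quarter-note beat duration = 60000 / 206 ms
Beats per measure (3/4) = 3
One measure = 3 × 60000 / 206 = 180000 / 206 ms
= 873.8 ms


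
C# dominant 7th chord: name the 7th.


Dominant 7th chord = root + major 3rd + perfect 5th + minor 7th
Seventh chords stack in thirds, so the letter names are C-E-G-B
Root: C#
Major 3rd above C#: E#
Perfect 5th above C#: G#
Minor 7th above C#: B
The 7th = B


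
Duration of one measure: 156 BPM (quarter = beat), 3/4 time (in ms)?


Step by step:
Quarter-note beat duration = 60000 / 156 ms
Beats per measure (3/4) = 3
One measure = 3 × 60000 / 156 = 180000 / 156 ms
= 1153.8 ms


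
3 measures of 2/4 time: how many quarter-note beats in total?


Reasoning:
Time signature 2/4: the bottom number 4 means the quarter note gets one count
The top number 2 means 2 quarter-note beats per measure
Total = 2 × 3 measures
= 6 quarter-note beats


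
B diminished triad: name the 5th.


Working:
Diminished triad = root + minor 3rd (3 semitones) + diminished 5th (6 semitones)
A triad on B stacks thirds, so the chord tones use letter names B-D-F
Root: B
Minor 3rd above B: D
Diminished 5th above B: F
The 5th = F


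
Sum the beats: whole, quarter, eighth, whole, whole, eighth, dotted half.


Beat values:
  whole = 4 beats
  quarter = 1 beat
  eighth = 0.5 beats
  whole = 4 beats
  whole = 4 beats
  eighth = 0.5 beats
  dotted half = 3 beats
Sum = 4 + 1 + 0.5 + 4 + 4 + 0.5 + 3
= 17 beats


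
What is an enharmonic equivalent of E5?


Working:
Enharmonic notes sound the same pitch but are spelled with different letter names
E and Fb name the same pitch class
= Fb5


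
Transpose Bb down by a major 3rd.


Let's work it out.
major 3rd: 3 letter names, 4 semitones
Letter: B - 2 → G
Pitch: Bb - 4 semitones, spelled as a G → Gb
= Gb


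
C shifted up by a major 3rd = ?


Let's work it out.
major 3rd: 3 letter names, 4 semitones
Letter: C + 2 → E
Pitch: C + 4 semitones, spelled as an E → E
= E


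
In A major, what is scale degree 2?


Solution.
Major scale pattern: W-W-H-W-W-W-H (2-2-1-2-2-2-1 semitones)
Starting from A:
  A + 2 semitones → B
  B + 2 semitones → C#
  C# + 1 semitone → D
  D + 2 semitones → E
  E + 2 semitones → F#
  F# + 2 semitones → G#
  G# + 1 semitone → A
Scale: A B C# D E F# G#
Degree 2 = B


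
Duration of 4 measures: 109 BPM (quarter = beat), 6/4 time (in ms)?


Step by step:
Quarter-note beat duration = 60000 / 109 ms
Beats per measure (6/4) = 6
One measure = 6 × 60000 / 109 = 360000 / 109 ms
4 measures = 4 × 360000 / 109 = 1440000 / 109
= 13211.0 ms


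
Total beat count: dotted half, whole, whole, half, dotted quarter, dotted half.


Step by step:
Beat values:
  dotted half = 3 beats
  whole = 4 beats
  whole = 4 beats
  half = 2 beats
  dotted quarter = 1.5 beats
  dotted half = 3 beats
Sum = 3 + 4 + 4 + 2 + 1.5 + 3
= 17.5 beats


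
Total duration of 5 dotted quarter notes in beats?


Step by step:
Base quarter note = 1 beat
Dot 1 adds half the previous value: +1/2
One dotted quarter = 1 + 1/2 = 3/2
5 of them = 5 × 3/2 = 15/2
= 15/2 beats


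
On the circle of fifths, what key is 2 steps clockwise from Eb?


Each clockwise step on the circle of fifths moves up a perfect 5th
From Eb: Eb → Bb → F
= F


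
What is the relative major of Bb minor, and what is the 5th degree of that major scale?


The relative major shares the key signature and is a minor 3rd above the minor tonic
A minor 3rd above Bb is Db
→ relative major of Bb minor is Db major
Db major scale: Db Eb F Gb Ab Bb C
= Db major; 5th degree = Ab


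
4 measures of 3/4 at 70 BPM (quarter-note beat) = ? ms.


Reasoning:
Quarter-note beat duration = 60000 / 70 ms
Beats per measure (3/4) = 3
One measure = 3 × 60000 / 70 = 180000 / 70 ms
4 measures = 4 × 180000 / 70 = 720000 / 70
= 10285.7 ms


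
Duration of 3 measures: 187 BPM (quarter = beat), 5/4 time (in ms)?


Let's work it out.
Quarter-note beat duration = 60000 / 187 ms
Beats per measure (5/4) = 5
One measure = 5 × 60000 / 187 = 300000 / 187 ms
3 measures = 3 × 300000 / 187 = 900000 / 187
= 4812.8 ms


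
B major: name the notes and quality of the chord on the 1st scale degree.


B major scale: B C# D# E F# G# A#
Diatonic triad on degree 1 stacks scale notes 1, 3, 5: B D# F#
B→D# = 4 semitones; B→F# = 7 semitones → major triad
= B D# F# (major)


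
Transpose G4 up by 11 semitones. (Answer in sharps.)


G4: chromatic position 7 in octave 4 → absolute = 4×12 + 7 = 55
Transpose up 11: 55 + 11 = 66
66 = 5×12 + 6 → F# in octave 5
Result = F#5


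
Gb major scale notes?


Step by step:
Major scale pattern: W-W-H-W-W-W-H (2-2-1-2-2-2-1 semitones)
Starting from Gb:
  Gb + 2 semitones → Ab
  Ab + 2 semitones → Bb
  Bb + 1 semitone → Cb
  Cb + 2 semitones → Db
  Db + 2 semitones → Eb
  Eb + 2 semitones → F
  F + 1 semitone → Gb
Scale = Gb Ab Bb Cb Db Eb F


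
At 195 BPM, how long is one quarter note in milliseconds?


Let's work it out.
One quarter-note beat = 60000 / BPM = 60000 / 195 ms
Duration = 60000 / 195
= 307.7 ms


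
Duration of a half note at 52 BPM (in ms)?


One quarter-note beat = 60000 / BPM = 60000 / 52 ms
Half note = 2 × quarter note
Duration = 2 × 60000 / 52 = 120000 / 52
= 2307.7 ms


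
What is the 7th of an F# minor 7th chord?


Solution.
Minor 7th chord = root + minor 3rd + perfect 5th + minor 7th
Seventh chords stack in thirds, so the letter names are F-A-C-E
Root: F#
Minor 3rd above F#: A
Perfect 5th above F#: C#
Minor 7th above F#: E
The 7th = E


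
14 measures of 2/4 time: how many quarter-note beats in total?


Reasoning:
Time signature 2/4: the bottom number 4 means the quarter note gets one count
The top number 2 means 2 quarter-note beats per measure
Total = 2 × 14 measures
= 28 quarter-note beats


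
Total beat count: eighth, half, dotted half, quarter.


Step by step:
Beat values:
  eighth = 0.5 beats
  half = 2 beats
  dotted half = 3 beats
  quarter = 1 beat
Sum = 0.5 + 2 + 3 + 1
= 6.5 beats


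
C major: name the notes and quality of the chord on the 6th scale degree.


Step by step:
C major scale: C D E F G A B
Diatonic triad on degree 6 stacks scale notes 6, 1, 3: A C E
A→C = 3 semitones; A→E = 7 semitones → minor triad
= A C E (minor)


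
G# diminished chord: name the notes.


Diminished triad = root + minor 3rd (3 semitones) + diminished 5th (6 semitones)
A triad on G# stacks thirds, so the chord tones use letter names G-B-D
Root: G#
Minor 3rd above G#: B
Diminished 5th above G#: D
Chord = G# B D


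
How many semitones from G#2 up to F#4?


Let's work it out.
Absolute semitone position = octave×12 + chromatic position
G#2: 2×12 + 8 = 32
F#4: 4×12 + 6 = 54
Difference = 54 - 32 = 22
= 22 semitones


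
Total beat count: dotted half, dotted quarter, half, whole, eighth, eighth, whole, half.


Step by step:
Beat values:
  dotted half = 3 beats
  dotted quarter = 1.5 beats
  half = 2 beats
  whole = 4 beats
  eighth = 0.5 beats
  eighth = 0.5 beats
  whole = 4 beats
  half = 2 beats
Sum = 3 + 1.5 + 2 + 4 + 0.5 + 0.5 + 4 + 2
= 17.5 beats


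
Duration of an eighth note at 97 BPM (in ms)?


Working:
One quarter-note beat = 60000 / BPM = 60000 / 97 ms
Eighth note = 1/2 × quarter note
Duration = 1/2 × 60000 / 97 = 30000 / 97
= 309.3 ms


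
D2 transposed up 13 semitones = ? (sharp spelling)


Solution.
D2: chromatic position 2 in octave 2 → absolute = 2×12 + 2 = 26
Transpose up 13: 26 + 13 = 39
39 = 3×12 + 3 → D# in octave 3
Result = D#3


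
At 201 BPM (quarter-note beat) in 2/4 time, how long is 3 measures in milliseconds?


Quarter-note beat duration = 60000 / 201 ms
Beats per measure (2/4) = 2
One measure = 2 × 60000 / 201 = 120000 / 201 ms
3 measures = 3 × 120000 / 201 = 360000 / 201
= 1791.0 ms


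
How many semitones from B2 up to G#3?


Solution.
Absolute semitone position = octave×12 + chromatic position
B2: 2×12 + 11 = 35
G#3: 3×12 + 8 = 44
Difference = 44 - 35 = 9
= 9 semitones


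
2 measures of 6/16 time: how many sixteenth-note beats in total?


Working:
Time signature 6/16: the bottom number 16 means the sixteenth note gets one count
The top number 6 means 6 sixteenth-note beats per measure
Total = 6 × 2 measures
= 12 sixteenth-note beats


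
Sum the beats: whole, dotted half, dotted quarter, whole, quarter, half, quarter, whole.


Step by step:
Beat values:
  whole = 4 beats
  dotted half = 3 beats
  dotted quarter = 1.5 beats
  whole = 4 beats
  quarter = 1 beat
  half = 2 beats
  quarter = 1 beat
  whole = 4 beats
Sum = 4 + 3 + 1.5 + 4 + 1 + 2 + 1 + 4
= 20.5 beats


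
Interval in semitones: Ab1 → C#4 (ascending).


Absolute semitone position = octave×12 + chromatic position
Ab1: 1×12 + 8 = 20
C#4: 4×12 + 1 = 49
Difference = 49 - 20 = 29
= 29 semitones


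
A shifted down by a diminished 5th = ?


Reasoning:
diminished 5th: 5 letter names, 6 semitones
Letter: A - 4 → D
Pitch: A - 6 semitones, spelled as a D → D#
= D#


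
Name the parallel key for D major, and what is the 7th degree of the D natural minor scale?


Let's work it out.
Parallel keys share the same tonic but differ in mode
D major → parallel is D minor
D natural minor scale: D E F G A Bb C
= D minor; 7th degree = C


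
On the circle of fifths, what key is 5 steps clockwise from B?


Let's work it out.
Each clockwise step on the circle of fifths moves up a perfect 5th
From B: B → F#/Gb → Db → Ab → Eb → Bb
= Bb


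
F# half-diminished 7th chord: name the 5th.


Reasoning:
Half-diminished 7th chord = root + minor 3rd + diminished 5th + minor 7th
Seventh chords stack in thirds, so the letter names are F-A-C-E
Root: F#
Minor 3rd above F#: A
Diminished 5th above F#: C
Minor 7th above F#: E
The 5th = C
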